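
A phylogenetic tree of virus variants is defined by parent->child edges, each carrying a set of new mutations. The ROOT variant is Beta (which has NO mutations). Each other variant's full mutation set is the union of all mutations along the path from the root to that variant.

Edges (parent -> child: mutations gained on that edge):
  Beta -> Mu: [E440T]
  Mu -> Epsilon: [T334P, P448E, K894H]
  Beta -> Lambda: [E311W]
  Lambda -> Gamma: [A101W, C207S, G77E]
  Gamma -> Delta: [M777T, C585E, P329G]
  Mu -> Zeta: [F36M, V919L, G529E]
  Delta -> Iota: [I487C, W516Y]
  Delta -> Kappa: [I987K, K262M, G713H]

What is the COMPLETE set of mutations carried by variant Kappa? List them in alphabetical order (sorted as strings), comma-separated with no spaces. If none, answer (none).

Answer: A101W,C207S,C585E,E311W,G713H,G77E,I987K,K262M,M777T,P329G

Derivation:
At Beta: gained [] -> total []
At Lambda: gained ['E311W'] -> total ['E311W']
At Gamma: gained ['A101W', 'C207S', 'G77E'] -> total ['A101W', 'C207S', 'E311W', 'G77E']
At Delta: gained ['M777T', 'C585E', 'P329G'] -> total ['A101W', 'C207S', 'C585E', 'E311W', 'G77E', 'M777T', 'P329G']
At Kappa: gained ['I987K', 'K262M', 'G713H'] -> total ['A101W', 'C207S', 'C585E', 'E311W', 'G713H', 'G77E', 'I987K', 'K262M', 'M777T', 'P329G']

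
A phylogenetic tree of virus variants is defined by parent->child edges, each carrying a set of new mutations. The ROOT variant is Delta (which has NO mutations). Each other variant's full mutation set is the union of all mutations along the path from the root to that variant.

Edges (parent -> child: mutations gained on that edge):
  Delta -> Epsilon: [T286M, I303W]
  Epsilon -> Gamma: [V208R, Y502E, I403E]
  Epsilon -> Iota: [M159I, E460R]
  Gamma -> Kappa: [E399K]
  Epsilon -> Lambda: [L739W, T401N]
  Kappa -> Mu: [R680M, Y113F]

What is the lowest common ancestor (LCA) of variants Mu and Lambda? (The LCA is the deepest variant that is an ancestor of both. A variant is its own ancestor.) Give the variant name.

Path from root to Mu: Delta -> Epsilon -> Gamma -> Kappa -> Mu
  ancestors of Mu: {Delta, Epsilon, Gamma, Kappa, Mu}
Path from root to Lambda: Delta -> Epsilon -> Lambda
  ancestors of Lambda: {Delta, Epsilon, Lambda}
Common ancestors: {Delta, Epsilon}
Walk up from Lambda: Lambda (not in ancestors of Mu), Epsilon (in ancestors of Mu), Delta (in ancestors of Mu)
Deepest common ancestor (LCA) = Epsilon

Answer: Epsilon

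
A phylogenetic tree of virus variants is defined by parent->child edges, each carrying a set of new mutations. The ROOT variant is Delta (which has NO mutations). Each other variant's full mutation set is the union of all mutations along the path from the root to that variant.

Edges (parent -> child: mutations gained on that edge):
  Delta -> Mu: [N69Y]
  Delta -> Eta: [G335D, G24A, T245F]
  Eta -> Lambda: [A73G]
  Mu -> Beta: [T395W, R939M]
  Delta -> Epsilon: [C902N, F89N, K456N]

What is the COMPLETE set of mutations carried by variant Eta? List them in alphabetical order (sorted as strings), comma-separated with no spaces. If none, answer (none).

At Delta: gained [] -> total []
At Eta: gained ['G335D', 'G24A', 'T245F'] -> total ['G24A', 'G335D', 'T245F']

Answer: G24A,G335D,T245F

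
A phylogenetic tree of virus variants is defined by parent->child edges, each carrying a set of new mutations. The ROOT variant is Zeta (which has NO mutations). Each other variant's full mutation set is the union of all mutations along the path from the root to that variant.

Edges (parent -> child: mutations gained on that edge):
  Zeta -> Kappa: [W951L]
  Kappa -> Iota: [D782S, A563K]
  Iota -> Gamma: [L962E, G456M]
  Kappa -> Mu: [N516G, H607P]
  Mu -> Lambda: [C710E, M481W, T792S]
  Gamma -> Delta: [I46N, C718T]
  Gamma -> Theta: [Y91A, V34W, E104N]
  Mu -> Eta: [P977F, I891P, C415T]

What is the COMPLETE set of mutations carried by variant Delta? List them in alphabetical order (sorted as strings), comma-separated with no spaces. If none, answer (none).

At Zeta: gained [] -> total []
At Kappa: gained ['W951L'] -> total ['W951L']
At Iota: gained ['D782S', 'A563K'] -> total ['A563K', 'D782S', 'W951L']
At Gamma: gained ['L962E', 'G456M'] -> total ['A563K', 'D782S', 'G456M', 'L962E', 'W951L']
At Delta: gained ['I46N', 'C718T'] -> total ['A563K', 'C718T', 'D782S', 'G456M', 'I46N', 'L962E', 'W951L']

Answer: A563K,C718T,D782S,G456M,I46N,L962E,W951L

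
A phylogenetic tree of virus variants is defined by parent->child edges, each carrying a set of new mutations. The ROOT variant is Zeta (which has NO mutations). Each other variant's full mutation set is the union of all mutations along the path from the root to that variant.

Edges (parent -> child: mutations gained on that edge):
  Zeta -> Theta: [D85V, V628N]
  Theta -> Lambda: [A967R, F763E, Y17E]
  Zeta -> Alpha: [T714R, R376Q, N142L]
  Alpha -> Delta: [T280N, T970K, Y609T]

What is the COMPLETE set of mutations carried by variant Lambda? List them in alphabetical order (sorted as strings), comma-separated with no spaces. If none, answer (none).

Answer: A967R,D85V,F763E,V628N,Y17E

Derivation:
At Zeta: gained [] -> total []
At Theta: gained ['D85V', 'V628N'] -> total ['D85V', 'V628N']
At Lambda: gained ['A967R', 'F763E', 'Y17E'] -> total ['A967R', 'D85V', 'F763E', 'V628N', 'Y17E']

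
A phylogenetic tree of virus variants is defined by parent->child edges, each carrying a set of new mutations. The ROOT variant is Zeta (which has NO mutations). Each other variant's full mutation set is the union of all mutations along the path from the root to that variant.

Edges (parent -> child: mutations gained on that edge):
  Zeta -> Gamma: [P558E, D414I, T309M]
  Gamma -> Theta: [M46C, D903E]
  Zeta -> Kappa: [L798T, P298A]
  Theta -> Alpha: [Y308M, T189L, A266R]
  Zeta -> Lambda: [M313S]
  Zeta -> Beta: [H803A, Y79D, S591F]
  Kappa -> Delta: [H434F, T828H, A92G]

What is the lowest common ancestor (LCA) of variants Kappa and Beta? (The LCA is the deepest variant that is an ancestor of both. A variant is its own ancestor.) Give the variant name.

Answer: Zeta

Derivation:
Path from root to Kappa: Zeta -> Kappa
  ancestors of Kappa: {Zeta, Kappa}
Path from root to Beta: Zeta -> Beta
  ancestors of Beta: {Zeta, Beta}
Common ancestors: {Zeta}
Walk up from Beta: Beta (not in ancestors of Kappa), Zeta (in ancestors of Kappa)
Deepest common ancestor (LCA) = Zeta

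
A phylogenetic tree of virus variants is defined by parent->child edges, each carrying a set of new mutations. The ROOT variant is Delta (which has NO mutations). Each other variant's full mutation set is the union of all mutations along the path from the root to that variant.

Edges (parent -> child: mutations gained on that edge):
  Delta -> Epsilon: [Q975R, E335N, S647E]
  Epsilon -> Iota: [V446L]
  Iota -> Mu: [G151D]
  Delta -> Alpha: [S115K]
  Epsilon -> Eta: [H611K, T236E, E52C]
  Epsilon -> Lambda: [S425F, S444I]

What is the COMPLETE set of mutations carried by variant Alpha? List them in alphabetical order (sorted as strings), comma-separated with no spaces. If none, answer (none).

Answer: S115K

Derivation:
At Delta: gained [] -> total []
At Alpha: gained ['S115K'] -> total ['S115K']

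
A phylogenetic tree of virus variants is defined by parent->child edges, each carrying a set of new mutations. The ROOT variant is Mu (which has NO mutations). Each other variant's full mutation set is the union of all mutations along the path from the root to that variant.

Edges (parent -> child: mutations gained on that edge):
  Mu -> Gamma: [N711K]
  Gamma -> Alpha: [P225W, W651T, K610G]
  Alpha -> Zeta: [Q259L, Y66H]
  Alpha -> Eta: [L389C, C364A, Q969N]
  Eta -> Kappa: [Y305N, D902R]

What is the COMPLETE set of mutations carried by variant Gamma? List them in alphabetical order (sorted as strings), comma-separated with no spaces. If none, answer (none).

At Mu: gained [] -> total []
At Gamma: gained ['N711K'] -> total ['N711K']

Answer: N711K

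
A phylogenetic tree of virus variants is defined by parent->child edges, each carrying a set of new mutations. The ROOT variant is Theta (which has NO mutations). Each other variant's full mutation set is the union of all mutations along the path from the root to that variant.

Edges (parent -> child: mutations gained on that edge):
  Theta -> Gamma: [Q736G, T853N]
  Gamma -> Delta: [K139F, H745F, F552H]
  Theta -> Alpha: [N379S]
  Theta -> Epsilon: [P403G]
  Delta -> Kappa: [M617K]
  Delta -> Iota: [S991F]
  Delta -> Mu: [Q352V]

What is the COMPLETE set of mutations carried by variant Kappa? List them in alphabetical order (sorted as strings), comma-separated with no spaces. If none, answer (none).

Answer: F552H,H745F,K139F,M617K,Q736G,T853N

Derivation:
At Theta: gained [] -> total []
At Gamma: gained ['Q736G', 'T853N'] -> total ['Q736G', 'T853N']
At Delta: gained ['K139F', 'H745F', 'F552H'] -> total ['F552H', 'H745F', 'K139F', 'Q736G', 'T853N']
At Kappa: gained ['M617K'] -> total ['F552H', 'H745F', 'K139F', 'M617K', 'Q736G', 'T853N']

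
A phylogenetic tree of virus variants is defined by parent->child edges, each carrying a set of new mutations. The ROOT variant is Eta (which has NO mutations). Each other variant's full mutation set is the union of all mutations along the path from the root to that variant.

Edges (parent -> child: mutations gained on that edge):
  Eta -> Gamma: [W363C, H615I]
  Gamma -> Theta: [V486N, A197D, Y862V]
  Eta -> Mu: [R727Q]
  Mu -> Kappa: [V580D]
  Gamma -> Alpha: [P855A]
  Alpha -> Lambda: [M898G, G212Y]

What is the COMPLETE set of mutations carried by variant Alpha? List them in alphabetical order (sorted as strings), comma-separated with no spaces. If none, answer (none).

At Eta: gained [] -> total []
At Gamma: gained ['W363C', 'H615I'] -> total ['H615I', 'W363C']
At Alpha: gained ['P855A'] -> total ['H615I', 'P855A', 'W363C']

Answer: H615I,P855A,W363C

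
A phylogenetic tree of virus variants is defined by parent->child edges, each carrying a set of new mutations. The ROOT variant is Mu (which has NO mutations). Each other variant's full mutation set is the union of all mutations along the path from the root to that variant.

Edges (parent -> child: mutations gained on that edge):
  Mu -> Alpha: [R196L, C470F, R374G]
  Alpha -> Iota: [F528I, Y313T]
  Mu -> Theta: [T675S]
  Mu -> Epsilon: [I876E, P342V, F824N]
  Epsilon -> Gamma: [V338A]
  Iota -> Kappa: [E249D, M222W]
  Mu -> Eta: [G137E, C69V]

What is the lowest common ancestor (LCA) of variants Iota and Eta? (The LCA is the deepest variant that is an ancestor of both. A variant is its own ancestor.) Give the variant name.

Path from root to Iota: Mu -> Alpha -> Iota
  ancestors of Iota: {Mu, Alpha, Iota}
Path from root to Eta: Mu -> Eta
  ancestors of Eta: {Mu, Eta}
Common ancestors: {Mu}
Walk up from Eta: Eta (not in ancestors of Iota), Mu (in ancestors of Iota)
Deepest common ancestor (LCA) = Mu

Answer: Mu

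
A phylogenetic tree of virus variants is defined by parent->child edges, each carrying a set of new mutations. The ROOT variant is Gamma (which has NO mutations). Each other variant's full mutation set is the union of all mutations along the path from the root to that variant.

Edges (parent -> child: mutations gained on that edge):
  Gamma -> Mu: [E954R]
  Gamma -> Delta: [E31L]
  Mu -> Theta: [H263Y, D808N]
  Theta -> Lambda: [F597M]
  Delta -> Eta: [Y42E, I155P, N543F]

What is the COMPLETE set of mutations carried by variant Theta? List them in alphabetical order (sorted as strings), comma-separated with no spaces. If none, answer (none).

Answer: D808N,E954R,H263Y

Derivation:
At Gamma: gained [] -> total []
At Mu: gained ['E954R'] -> total ['E954R']
At Theta: gained ['H263Y', 'D808N'] -> total ['D808N', 'E954R', 'H263Y']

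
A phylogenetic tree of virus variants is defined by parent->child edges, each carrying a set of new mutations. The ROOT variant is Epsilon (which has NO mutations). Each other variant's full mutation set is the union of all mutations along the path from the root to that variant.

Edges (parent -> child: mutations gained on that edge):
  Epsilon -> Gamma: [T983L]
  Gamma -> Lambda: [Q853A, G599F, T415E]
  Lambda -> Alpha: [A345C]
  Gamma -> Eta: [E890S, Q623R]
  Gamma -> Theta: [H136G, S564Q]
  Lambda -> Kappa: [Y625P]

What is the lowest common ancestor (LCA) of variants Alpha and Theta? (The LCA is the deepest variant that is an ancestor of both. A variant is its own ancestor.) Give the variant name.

Answer: Gamma

Derivation:
Path from root to Alpha: Epsilon -> Gamma -> Lambda -> Alpha
  ancestors of Alpha: {Epsilon, Gamma, Lambda, Alpha}
Path from root to Theta: Epsilon -> Gamma -> Theta
  ancestors of Theta: {Epsilon, Gamma, Theta}
Common ancestors: {Epsilon, Gamma}
Walk up from Theta: Theta (not in ancestors of Alpha), Gamma (in ancestors of Alpha), Epsilon (in ancestors of Alpha)
Deepest common ancestor (LCA) = Gamma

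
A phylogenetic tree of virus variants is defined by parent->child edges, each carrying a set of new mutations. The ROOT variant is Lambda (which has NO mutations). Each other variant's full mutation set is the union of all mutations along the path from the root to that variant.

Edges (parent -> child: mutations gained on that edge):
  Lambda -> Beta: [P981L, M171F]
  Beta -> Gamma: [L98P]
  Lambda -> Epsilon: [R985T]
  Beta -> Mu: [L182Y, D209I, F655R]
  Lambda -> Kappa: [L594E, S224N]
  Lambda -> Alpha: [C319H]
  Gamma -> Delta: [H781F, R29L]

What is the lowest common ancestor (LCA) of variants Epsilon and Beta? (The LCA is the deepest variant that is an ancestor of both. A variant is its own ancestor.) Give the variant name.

Answer: Lambda

Derivation:
Path from root to Epsilon: Lambda -> Epsilon
  ancestors of Epsilon: {Lambda, Epsilon}
Path from root to Beta: Lambda -> Beta
  ancestors of Beta: {Lambda, Beta}
Common ancestors: {Lambda}
Walk up from Beta: Beta (not in ancestors of Epsilon), Lambda (in ancestors of Epsilon)
Deepest common ancestor (LCA) = Lambda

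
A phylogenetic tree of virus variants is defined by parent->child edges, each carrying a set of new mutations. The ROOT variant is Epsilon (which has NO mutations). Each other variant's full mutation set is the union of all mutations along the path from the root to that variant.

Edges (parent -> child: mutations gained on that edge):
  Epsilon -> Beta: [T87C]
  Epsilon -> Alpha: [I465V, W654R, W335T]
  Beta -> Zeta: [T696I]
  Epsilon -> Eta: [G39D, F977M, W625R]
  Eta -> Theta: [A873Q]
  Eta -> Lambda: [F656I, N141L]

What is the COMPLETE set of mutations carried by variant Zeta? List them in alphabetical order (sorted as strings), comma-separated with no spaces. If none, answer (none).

At Epsilon: gained [] -> total []
At Beta: gained ['T87C'] -> total ['T87C']
At Zeta: gained ['T696I'] -> total ['T696I', 'T87C']

Answer: T696I,T87C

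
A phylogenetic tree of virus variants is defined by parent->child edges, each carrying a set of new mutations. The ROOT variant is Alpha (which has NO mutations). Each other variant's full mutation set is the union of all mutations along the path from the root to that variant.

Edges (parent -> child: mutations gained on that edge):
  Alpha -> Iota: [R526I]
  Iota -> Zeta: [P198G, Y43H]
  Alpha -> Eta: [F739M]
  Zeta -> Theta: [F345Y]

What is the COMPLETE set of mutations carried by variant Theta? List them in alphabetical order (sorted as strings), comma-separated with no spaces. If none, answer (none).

Answer: F345Y,P198G,R526I,Y43H

Derivation:
At Alpha: gained [] -> total []
At Iota: gained ['R526I'] -> total ['R526I']
At Zeta: gained ['P198G', 'Y43H'] -> total ['P198G', 'R526I', 'Y43H']
At Theta: gained ['F345Y'] -> total ['F345Y', 'P198G', 'R526I', 'Y43H']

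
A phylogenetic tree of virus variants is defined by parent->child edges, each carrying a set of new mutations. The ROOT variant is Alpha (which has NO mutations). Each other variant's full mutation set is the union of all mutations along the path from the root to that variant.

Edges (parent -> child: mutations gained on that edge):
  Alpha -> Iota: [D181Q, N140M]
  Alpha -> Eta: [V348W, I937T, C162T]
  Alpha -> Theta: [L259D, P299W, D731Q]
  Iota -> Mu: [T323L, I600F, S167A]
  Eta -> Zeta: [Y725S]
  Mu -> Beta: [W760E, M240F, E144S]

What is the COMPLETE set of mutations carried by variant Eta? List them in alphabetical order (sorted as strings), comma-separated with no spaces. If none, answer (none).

Answer: C162T,I937T,V348W

Derivation:
At Alpha: gained [] -> total []
At Eta: gained ['V348W', 'I937T', 'C162T'] -> total ['C162T', 'I937T', 'V348W']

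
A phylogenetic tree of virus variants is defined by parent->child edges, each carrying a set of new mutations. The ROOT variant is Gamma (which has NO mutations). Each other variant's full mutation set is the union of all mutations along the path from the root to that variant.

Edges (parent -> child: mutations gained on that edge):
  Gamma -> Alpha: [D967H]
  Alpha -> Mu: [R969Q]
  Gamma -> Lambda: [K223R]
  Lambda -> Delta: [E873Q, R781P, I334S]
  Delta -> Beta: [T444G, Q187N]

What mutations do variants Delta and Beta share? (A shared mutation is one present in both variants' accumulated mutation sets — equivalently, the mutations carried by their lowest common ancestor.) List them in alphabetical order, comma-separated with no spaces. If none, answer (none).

Accumulating mutations along path to Delta:
  At Gamma: gained [] -> total []
  At Lambda: gained ['K223R'] -> total ['K223R']
  At Delta: gained ['E873Q', 'R781P', 'I334S'] -> total ['E873Q', 'I334S', 'K223R', 'R781P']
Mutations(Delta) = ['E873Q', 'I334S', 'K223R', 'R781P']
Accumulating mutations along path to Beta:
  At Gamma: gained [] -> total []
  At Lambda: gained ['K223R'] -> total ['K223R']
  At Delta: gained ['E873Q', 'R781P', 'I334S'] -> total ['E873Q', 'I334S', 'K223R', 'R781P']
  At Beta: gained ['T444G', 'Q187N'] -> total ['E873Q', 'I334S', 'K223R', 'Q187N', 'R781P', 'T444G']
Mutations(Beta) = ['E873Q', 'I334S', 'K223R', 'Q187N', 'R781P', 'T444G']
Intersection: ['E873Q', 'I334S', 'K223R', 'R781P'] ∩ ['E873Q', 'I334S', 'K223R', 'Q187N', 'R781P', 'T444G'] = ['E873Q', 'I334S', 'K223R', 'R781P']

Answer: E873Q,I334S,K223R,R781P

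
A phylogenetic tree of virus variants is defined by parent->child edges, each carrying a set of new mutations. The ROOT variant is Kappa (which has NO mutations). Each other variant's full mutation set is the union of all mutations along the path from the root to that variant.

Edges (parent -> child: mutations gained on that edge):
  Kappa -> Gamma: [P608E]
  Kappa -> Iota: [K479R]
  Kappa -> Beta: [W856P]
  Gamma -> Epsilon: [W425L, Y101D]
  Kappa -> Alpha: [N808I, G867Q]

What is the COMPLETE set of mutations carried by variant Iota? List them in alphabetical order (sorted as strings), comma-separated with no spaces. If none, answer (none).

At Kappa: gained [] -> total []
At Iota: gained ['K479R'] -> total ['K479R']

Answer: K479R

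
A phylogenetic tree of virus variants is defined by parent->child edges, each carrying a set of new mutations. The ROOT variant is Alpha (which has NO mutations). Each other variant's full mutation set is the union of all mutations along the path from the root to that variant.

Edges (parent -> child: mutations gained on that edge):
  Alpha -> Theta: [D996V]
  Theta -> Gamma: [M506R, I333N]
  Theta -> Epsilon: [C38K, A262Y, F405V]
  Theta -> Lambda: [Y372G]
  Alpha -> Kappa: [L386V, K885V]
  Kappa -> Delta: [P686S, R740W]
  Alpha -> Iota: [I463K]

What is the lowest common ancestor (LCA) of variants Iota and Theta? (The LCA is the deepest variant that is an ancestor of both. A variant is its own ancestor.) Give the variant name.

Answer: Alpha

Derivation:
Path from root to Iota: Alpha -> Iota
  ancestors of Iota: {Alpha, Iota}
Path from root to Theta: Alpha -> Theta
  ancestors of Theta: {Alpha, Theta}
Common ancestors: {Alpha}
Walk up from Theta: Theta (not in ancestors of Iota), Alpha (in ancestors of Iota)
Deepest common ancestor (LCA) = Alpha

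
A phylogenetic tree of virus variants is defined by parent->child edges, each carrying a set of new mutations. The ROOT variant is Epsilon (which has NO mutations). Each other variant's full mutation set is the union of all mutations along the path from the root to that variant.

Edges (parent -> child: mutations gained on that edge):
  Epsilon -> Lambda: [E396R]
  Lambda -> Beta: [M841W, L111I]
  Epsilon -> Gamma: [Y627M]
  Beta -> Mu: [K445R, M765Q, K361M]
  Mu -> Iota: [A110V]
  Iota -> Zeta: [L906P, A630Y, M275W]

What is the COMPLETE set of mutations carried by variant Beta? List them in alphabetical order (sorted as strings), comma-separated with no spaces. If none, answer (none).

At Epsilon: gained [] -> total []
At Lambda: gained ['E396R'] -> total ['E396R']
At Beta: gained ['M841W', 'L111I'] -> total ['E396R', 'L111I', 'M841W']

Answer: E396R,L111I,M841W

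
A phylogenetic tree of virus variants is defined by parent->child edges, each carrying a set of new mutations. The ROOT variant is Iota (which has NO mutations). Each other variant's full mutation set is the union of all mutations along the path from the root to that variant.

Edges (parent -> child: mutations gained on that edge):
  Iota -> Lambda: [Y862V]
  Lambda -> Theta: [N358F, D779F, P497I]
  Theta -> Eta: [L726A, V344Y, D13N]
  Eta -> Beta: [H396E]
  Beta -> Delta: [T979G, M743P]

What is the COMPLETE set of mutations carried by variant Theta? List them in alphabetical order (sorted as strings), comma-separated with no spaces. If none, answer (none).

Answer: D779F,N358F,P497I,Y862V

Derivation:
At Iota: gained [] -> total []
At Lambda: gained ['Y862V'] -> total ['Y862V']
At Theta: gained ['N358F', 'D779F', 'P497I'] -> total ['D779F', 'N358F', 'P497I', 'Y862V']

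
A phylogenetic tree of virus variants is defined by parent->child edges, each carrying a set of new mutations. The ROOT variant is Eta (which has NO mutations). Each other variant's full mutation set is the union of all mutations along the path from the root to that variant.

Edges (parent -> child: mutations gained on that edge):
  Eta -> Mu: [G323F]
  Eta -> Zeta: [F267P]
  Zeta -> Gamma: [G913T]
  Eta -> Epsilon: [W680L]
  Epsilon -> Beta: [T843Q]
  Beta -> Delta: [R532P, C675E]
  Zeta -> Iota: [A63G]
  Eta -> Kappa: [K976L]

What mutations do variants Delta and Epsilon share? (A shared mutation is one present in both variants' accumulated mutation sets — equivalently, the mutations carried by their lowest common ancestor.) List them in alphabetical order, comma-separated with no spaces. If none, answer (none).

Accumulating mutations along path to Delta:
  At Eta: gained [] -> total []
  At Epsilon: gained ['W680L'] -> total ['W680L']
  At Beta: gained ['T843Q'] -> total ['T843Q', 'W680L']
  At Delta: gained ['R532P', 'C675E'] -> total ['C675E', 'R532P', 'T843Q', 'W680L']
Mutations(Delta) = ['C675E', 'R532P', 'T843Q', 'W680L']
Accumulating mutations along path to Epsilon:
  At Eta: gained [] -> total []
  At Epsilon: gained ['W680L'] -> total ['W680L']
Mutations(Epsilon) = ['W680L']
Intersection: ['C675E', 'R532P', 'T843Q', 'W680L'] ∩ ['W680L'] = ['W680L']

Answer: W680L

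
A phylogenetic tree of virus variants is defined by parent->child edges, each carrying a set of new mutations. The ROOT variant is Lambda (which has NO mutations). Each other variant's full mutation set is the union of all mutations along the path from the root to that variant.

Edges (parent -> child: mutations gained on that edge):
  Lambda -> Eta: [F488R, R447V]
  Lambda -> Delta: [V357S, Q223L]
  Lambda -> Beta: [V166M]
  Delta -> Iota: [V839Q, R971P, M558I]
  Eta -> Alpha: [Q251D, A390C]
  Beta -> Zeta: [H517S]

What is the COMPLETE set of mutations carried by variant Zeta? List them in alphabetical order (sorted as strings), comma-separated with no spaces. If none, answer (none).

At Lambda: gained [] -> total []
At Beta: gained ['V166M'] -> total ['V166M']
At Zeta: gained ['H517S'] -> total ['H517S', 'V166M']

Answer: H517S,V166M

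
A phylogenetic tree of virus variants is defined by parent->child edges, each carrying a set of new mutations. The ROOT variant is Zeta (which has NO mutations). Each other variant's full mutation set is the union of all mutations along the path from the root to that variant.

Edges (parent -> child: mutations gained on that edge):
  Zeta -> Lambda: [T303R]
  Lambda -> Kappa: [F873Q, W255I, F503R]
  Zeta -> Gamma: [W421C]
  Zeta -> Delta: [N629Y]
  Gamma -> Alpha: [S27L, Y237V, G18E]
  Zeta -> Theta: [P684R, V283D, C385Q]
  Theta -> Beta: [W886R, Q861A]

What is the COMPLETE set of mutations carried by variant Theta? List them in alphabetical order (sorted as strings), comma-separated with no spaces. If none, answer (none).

At Zeta: gained [] -> total []
At Theta: gained ['P684R', 'V283D', 'C385Q'] -> total ['C385Q', 'P684R', 'V283D']

Answer: C385Q,P684R,V283D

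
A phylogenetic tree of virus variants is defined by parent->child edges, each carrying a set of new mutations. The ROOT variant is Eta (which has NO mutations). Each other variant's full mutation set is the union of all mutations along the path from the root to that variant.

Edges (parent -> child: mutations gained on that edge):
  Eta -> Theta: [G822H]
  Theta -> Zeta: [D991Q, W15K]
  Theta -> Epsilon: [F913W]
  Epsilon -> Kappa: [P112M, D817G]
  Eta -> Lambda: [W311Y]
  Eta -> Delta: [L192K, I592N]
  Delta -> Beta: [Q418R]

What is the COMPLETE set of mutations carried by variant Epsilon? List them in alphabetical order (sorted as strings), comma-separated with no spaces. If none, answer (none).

At Eta: gained [] -> total []
At Theta: gained ['G822H'] -> total ['G822H']
At Epsilon: gained ['F913W'] -> total ['F913W', 'G822H']

Answer: F913W,G822H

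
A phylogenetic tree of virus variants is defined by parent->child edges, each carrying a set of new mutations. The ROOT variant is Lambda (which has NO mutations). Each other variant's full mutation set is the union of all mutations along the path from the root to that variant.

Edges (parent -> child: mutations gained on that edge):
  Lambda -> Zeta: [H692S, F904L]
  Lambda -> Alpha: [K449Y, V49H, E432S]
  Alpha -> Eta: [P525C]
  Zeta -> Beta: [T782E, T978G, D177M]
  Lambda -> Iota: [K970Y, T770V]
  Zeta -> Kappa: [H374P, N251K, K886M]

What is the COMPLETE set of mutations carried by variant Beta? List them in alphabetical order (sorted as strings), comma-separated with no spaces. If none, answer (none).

At Lambda: gained [] -> total []
At Zeta: gained ['H692S', 'F904L'] -> total ['F904L', 'H692S']
At Beta: gained ['T782E', 'T978G', 'D177M'] -> total ['D177M', 'F904L', 'H692S', 'T782E', 'T978G']

Answer: D177M,F904L,H692S,T782E,T978G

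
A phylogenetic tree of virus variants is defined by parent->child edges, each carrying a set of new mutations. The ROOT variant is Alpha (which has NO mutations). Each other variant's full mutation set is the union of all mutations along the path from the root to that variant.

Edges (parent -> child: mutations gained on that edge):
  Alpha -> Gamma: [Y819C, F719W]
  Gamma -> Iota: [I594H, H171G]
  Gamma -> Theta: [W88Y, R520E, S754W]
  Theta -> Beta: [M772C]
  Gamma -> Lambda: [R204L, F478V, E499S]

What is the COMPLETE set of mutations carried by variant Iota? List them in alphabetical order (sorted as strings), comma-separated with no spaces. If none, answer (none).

Answer: F719W,H171G,I594H,Y819C

Derivation:
At Alpha: gained [] -> total []
At Gamma: gained ['Y819C', 'F719W'] -> total ['F719W', 'Y819C']
At Iota: gained ['I594H', 'H171G'] -> total ['F719W', 'H171G', 'I594H', 'Y819C']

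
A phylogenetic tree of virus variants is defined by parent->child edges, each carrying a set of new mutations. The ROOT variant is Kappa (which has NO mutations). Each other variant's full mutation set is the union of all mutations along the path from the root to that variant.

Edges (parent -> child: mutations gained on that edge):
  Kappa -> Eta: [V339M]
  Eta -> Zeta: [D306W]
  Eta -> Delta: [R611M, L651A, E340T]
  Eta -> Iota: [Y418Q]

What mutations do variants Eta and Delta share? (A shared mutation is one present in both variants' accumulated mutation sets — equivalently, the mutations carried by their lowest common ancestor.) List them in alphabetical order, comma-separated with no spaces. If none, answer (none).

Accumulating mutations along path to Eta:
  At Kappa: gained [] -> total []
  At Eta: gained ['V339M'] -> total ['V339M']
Mutations(Eta) = ['V339M']
Accumulating mutations along path to Delta:
  At Kappa: gained [] -> total []
  At Eta: gained ['V339M'] -> total ['V339M']
  At Delta: gained ['R611M', 'L651A', 'E340T'] -> total ['E340T', 'L651A', 'R611M', 'V339M']
Mutations(Delta) = ['E340T', 'L651A', 'R611M', 'V339M']
Intersection: ['V339M'] ∩ ['E340T', 'L651A', 'R611M', 'V339M'] = ['V339M']

Answer: V339M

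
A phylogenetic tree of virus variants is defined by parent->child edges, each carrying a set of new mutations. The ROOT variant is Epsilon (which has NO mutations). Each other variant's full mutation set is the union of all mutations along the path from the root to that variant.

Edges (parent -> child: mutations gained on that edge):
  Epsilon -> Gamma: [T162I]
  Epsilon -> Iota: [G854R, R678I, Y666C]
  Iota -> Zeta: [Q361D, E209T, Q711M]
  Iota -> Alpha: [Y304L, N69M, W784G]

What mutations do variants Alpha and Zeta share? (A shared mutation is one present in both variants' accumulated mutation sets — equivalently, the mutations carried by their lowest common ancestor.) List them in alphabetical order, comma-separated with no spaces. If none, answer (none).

Answer: G854R,R678I,Y666C

Derivation:
Accumulating mutations along path to Alpha:
  At Epsilon: gained [] -> total []
  At Iota: gained ['G854R', 'R678I', 'Y666C'] -> total ['G854R', 'R678I', 'Y666C']
  At Alpha: gained ['Y304L', 'N69M', 'W784G'] -> total ['G854R', 'N69M', 'R678I', 'W784G', 'Y304L', 'Y666C']
Mutations(Alpha) = ['G854R', 'N69M', 'R678I', 'W784G', 'Y304L', 'Y666C']
Accumulating mutations along path to Zeta:
  At Epsilon: gained [] -> total []
  At Iota: gained ['G854R', 'R678I', 'Y666C'] -> total ['G854R', 'R678I', 'Y666C']
  At Zeta: gained ['Q361D', 'E209T', 'Q711M'] -> total ['E209T', 'G854R', 'Q361D', 'Q711M', 'R678I', 'Y666C']
Mutations(Zeta) = ['E209T', 'G854R', 'Q361D', 'Q711M', 'R678I', 'Y666C']
Intersection: ['G854R', 'N69M', 'R678I', 'W784G', 'Y304L', 'Y666C'] ∩ ['E209T', 'G854R', 'Q361D', 'Q711M', 'R678I', 'Y666C'] = ['G854R', 'R678I', 'Y666C']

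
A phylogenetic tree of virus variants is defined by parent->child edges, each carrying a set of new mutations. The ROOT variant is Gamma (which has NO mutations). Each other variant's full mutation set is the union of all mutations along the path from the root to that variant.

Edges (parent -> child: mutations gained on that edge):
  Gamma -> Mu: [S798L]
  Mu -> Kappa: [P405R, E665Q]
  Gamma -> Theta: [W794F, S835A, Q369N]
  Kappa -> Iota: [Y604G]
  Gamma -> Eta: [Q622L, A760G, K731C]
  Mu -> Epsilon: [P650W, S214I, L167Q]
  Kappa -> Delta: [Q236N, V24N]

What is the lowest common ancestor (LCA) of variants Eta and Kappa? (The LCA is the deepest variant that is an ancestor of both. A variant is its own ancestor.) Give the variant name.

Answer: Gamma

Derivation:
Path from root to Eta: Gamma -> Eta
  ancestors of Eta: {Gamma, Eta}
Path from root to Kappa: Gamma -> Mu -> Kappa
  ancestors of Kappa: {Gamma, Mu, Kappa}
Common ancestors: {Gamma}
Walk up from Kappa: Kappa (not in ancestors of Eta), Mu (not in ancestors of Eta), Gamma (in ancestors of Eta)
Deepest common ancestor (LCA) = Gamma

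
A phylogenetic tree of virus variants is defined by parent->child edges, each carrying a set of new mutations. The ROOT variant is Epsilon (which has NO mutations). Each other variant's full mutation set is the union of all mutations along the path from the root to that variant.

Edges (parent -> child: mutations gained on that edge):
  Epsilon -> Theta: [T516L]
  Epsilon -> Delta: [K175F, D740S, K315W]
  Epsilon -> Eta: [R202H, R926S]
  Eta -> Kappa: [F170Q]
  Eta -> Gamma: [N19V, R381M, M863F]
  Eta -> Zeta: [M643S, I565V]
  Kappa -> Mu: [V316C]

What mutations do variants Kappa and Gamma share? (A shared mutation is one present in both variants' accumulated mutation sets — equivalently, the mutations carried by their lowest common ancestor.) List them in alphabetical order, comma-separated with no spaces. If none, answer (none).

Accumulating mutations along path to Kappa:
  At Epsilon: gained [] -> total []
  At Eta: gained ['R202H', 'R926S'] -> total ['R202H', 'R926S']
  At Kappa: gained ['F170Q'] -> total ['F170Q', 'R202H', 'R926S']
Mutations(Kappa) = ['F170Q', 'R202H', 'R926S']
Accumulating mutations along path to Gamma:
  At Epsilon: gained [] -> total []
  At Eta: gained ['R202H', 'R926S'] -> total ['R202H', 'R926S']
  At Gamma: gained ['N19V', 'R381M', 'M863F'] -> total ['M863F', 'N19V', 'R202H', 'R381M', 'R926S']
Mutations(Gamma) = ['M863F', 'N19V', 'R202H', 'R381M', 'R926S']
Intersection: ['F170Q', 'R202H', 'R926S'] ∩ ['M863F', 'N19V', 'R202H', 'R381M', 'R926S'] = ['R202H', 'R926S']

Answer: R202H,R926S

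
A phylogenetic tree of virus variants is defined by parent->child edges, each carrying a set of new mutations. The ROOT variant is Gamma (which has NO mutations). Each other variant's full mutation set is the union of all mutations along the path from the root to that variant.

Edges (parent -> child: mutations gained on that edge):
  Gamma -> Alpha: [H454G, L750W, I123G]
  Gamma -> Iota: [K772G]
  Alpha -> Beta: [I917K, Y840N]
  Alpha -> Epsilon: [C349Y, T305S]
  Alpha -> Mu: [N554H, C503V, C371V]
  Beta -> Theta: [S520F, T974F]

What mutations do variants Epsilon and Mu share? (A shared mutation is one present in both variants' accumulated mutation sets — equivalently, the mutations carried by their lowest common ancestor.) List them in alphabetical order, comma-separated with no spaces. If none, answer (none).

Accumulating mutations along path to Epsilon:
  At Gamma: gained [] -> total []
  At Alpha: gained ['H454G', 'L750W', 'I123G'] -> total ['H454G', 'I123G', 'L750W']
  At Epsilon: gained ['C349Y', 'T305S'] -> total ['C349Y', 'H454G', 'I123G', 'L750W', 'T305S']
Mutations(Epsilon) = ['C349Y', 'H454G', 'I123G', 'L750W', 'T305S']
Accumulating mutations along path to Mu:
  At Gamma: gained [] -> total []
  At Alpha: gained ['H454G', 'L750W', 'I123G'] -> total ['H454G', 'I123G', 'L750W']
  At Mu: gained ['N554H', 'C503V', 'C371V'] -> total ['C371V', 'C503V', 'H454G', 'I123G', 'L750W', 'N554H']
Mutations(Mu) = ['C371V', 'C503V', 'H454G', 'I123G', 'L750W', 'N554H']
Intersection: ['C349Y', 'H454G', 'I123G', 'L750W', 'T305S'] ∩ ['C371V', 'C503V', 'H454G', 'I123G', 'L750W', 'N554H'] = ['H454G', 'I123G', 'L750W']

Answer: H454G,I123G,L750W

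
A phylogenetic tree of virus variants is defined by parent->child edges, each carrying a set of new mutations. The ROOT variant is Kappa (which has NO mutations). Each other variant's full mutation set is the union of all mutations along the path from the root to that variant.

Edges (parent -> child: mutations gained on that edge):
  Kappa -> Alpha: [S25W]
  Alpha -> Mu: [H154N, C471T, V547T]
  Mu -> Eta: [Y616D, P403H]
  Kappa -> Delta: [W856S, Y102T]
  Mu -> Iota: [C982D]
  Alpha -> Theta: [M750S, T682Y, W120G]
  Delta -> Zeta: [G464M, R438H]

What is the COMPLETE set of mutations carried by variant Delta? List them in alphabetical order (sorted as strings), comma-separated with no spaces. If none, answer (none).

Answer: W856S,Y102T

Derivation:
At Kappa: gained [] -> total []
At Delta: gained ['W856S', 'Y102T'] -> total ['W856S', 'Y102T']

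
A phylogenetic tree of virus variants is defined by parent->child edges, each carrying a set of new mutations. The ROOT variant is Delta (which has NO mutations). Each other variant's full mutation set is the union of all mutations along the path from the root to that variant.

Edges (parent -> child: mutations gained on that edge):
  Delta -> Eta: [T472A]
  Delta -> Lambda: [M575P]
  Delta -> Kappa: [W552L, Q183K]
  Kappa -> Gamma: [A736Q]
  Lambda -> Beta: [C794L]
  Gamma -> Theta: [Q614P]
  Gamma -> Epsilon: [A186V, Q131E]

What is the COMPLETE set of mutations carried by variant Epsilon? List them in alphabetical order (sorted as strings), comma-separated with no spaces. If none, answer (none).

At Delta: gained [] -> total []
At Kappa: gained ['W552L', 'Q183K'] -> total ['Q183K', 'W552L']
At Gamma: gained ['A736Q'] -> total ['A736Q', 'Q183K', 'W552L']
At Epsilon: gained ['A186V', 'Q131E'] -> total ['A186V', 'A736Q', 'Q131E', 'Q183K', 'W552L']

Answer: A186V,A736Q,Q131E,Q183K,W552L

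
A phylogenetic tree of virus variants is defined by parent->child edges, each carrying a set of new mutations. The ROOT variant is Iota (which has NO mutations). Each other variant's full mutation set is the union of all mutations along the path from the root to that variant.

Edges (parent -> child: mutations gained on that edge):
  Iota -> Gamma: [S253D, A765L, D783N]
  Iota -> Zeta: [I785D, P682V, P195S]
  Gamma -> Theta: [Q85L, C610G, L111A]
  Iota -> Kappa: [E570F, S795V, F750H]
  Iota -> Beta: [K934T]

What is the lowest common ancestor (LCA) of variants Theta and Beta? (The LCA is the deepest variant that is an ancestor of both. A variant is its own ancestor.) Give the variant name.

Path from root to Theta: Iota -> Gamma -> Theta
  ancestors of Theta: {Iota, Gamma, Theta}
Path from root to Beta: Iota -> Beta
  ancestors of Beta: {Iota, Beta}
Common ancestors: {Iota}
Walk up from Beta: Beta (not in ancestors of Theta), Iota (in ancestors of Theta)
Deepest common ancestor (LCA) = Iota

Answer: Iota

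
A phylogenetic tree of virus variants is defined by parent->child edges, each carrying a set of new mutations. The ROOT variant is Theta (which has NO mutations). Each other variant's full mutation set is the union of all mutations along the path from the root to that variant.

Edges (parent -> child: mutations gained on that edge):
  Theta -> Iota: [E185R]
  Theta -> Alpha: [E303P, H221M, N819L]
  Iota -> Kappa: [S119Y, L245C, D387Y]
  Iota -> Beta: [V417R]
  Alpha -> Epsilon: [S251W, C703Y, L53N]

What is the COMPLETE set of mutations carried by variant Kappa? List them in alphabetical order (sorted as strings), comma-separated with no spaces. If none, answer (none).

Answer: D387Y,E185R,L245C,S119Y

Derivation:
At Theta: gained [] -> total []
At Iota: gained ['E185R'] -> total ['E185R']
At Kappa: gained ['S119Y', 'L245C', 'D387Y'] -> total ['D387Y', 'E185R', 'L245C', 'S119Y']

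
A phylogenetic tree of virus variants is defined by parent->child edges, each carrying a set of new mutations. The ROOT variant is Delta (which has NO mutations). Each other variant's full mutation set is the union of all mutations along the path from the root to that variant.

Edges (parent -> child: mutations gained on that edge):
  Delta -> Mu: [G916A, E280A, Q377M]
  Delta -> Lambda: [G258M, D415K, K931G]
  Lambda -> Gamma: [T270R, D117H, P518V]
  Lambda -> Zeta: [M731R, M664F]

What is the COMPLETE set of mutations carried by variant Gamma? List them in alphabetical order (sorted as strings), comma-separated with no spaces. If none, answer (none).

Answer: D117H,D415K,G258M,K931G,P518V,T270R

Derivation:
At Delta: gained [] -> total []
At Lambda: gained ['G258M', 'D415K', 'K931G'] -> total ['D415K', 'G258M', 'K931G']
At Gamma: gained ['T270R', 'D117H', 'P518V'] -> total ['D117H', 'D415K', 'G258M', 'K931G', 'P518V', 'T270R']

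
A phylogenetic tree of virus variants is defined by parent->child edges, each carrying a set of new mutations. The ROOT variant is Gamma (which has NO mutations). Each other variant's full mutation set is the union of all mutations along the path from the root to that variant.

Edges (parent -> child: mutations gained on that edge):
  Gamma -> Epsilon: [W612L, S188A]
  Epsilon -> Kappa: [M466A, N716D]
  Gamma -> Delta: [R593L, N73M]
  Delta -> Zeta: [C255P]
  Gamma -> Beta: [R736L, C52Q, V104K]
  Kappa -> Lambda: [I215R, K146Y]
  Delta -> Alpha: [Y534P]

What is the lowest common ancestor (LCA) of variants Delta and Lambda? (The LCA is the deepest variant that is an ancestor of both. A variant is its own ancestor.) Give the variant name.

Path from root to Delta: Gamma -> Delta
  ancestors of Delta: {Gamma, Delta}
Path from root to Lambda: Gamma -> Epsilon -> Kappa -> Lambda
  ancestors of Lambda: {Gamma, Epsilon, Kappa, Lambda}
Common ancestors: {Gamma}
Walk up from Lambda: Lambda (not in ancestors of Delta), Kappa (not in ancestors of Delta), Epsilon (not in ancestors of Delta), Gamma (in ancestors of Delta)
Deepest common ancestor (LCA) = Gamma

Answer: Gamma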